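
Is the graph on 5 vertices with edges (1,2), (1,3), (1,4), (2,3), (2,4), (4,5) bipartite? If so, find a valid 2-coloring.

Step 1: Attempt 2-coloring using BFS:
  Start at vertex 1, assign color 0
  Color vertex 2 with color 1 (neighbor of 1)
  Color vertex 3 with color 1 (neighbor of 1)
  Color vertex 4 with color 1 (neighbor of 1)

Step 2: Conflict found! Vertices 2 and 3 are adjacent but have the same color.
This means the graph contains an odd cycle.

The graph is NOT bipartite.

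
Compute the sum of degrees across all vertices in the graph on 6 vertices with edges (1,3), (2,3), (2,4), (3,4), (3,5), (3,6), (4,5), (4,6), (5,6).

Step 1: Count edges incident to each vertex:
  deg(1) = 1 (neighbors: 3)
  deg(2) = 2 (neighbors: 3, 4)
  deg(3) = 5 (neighbors: 1, 2, 4, 5, 6)
  deg(4) = 4 (neighbors: 2, 3, 5, 6)
  deg(5) = 3 (neighbors: 3, 4, 6)
  deg(6) = 3 (neighbors: 3, 4, 5)

Step 2: Sum all degrees:
  1 + 2 + 5 + 4 + 3 + 3 = 18

Verification: sum of degrees = 2 * |E| = 2 * 9 = 18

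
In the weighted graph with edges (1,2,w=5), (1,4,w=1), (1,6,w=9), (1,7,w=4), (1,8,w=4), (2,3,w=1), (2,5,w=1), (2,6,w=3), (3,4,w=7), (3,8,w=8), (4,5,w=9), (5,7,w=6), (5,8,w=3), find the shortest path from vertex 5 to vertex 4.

Step 1: Build adjacency list with weights:
  1: 2(w=5), 4(w=1), 6(w=9), 7(w=4), 8(w=4)
  2: 1(w=5), 3(w=1), 5(w=1), 6(w=3)
  3: 2(w=1), 4(w=7), 8(w=8)
  4: 1(w=1), 3(w=7), 5(w=9)
  5: 2(w=1), 4(w=9), 7(w=6), 8(w=3)
  6: 1(w=9), 2(w=3)
  7: 1(w=4), 5(w=6)
  8: 1(w=4), 3(w=8), 5(w=3)

Step 2: Apply Dijkstra's algorithm from vertex 5:
  Visit vertex 5 (distance=0)
    Update dist[2] = 1
    Update dist[4] = 9
    Update dist[7] = 6
    Update dist[8] = 3
  Visit vertex 2 (distance=1)
    Update dist[1] = 6
    Update dist[3] = 2
    Update dist[6] = 4
  Visit vertex 3 (distance=2)
  Visit vertex 8 (distance=3)
  Visit vertex 6 (distance=4)
  Visit vertex 1 (distance=6)
    Update dist[4] = 7
  Visit vertex 7 (distance=6)
  Visit vertex 4 (distance=7)

Step 3: Shortest path: 5 -> 2 -> 1 -> 4
Total weight: 1 + 5 + 1 = 7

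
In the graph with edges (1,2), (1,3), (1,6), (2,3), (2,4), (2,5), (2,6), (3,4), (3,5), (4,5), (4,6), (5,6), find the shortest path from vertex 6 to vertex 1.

Step 1: Build adjacency list:
  1: 2, 3, 6
  2: 1, 3, 4, 5, 6
  3: 1, 2, 4, 5
  4: 2, 3, 5, 6
  5: 2, 3, 4, 6
  6: 1, 2, 4, 5

Step 2: BFS from vertex 6 to find shortest path to 1:
  vertex 1 reached at distance 1

Step 3: Shortest path: 6 -> 1
Path length: 1 edge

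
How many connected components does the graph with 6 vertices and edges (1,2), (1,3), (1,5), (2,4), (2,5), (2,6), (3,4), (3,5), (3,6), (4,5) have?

Step 1: Build adjacency list from edges:
  1: 2, 3, 5
  2: 1, 4, 5, 6
  3: 1, 4, 5, 6
  4: 2, 3, 5
  5: 1, 2, 3, 4
  6: 2, 3

Step 2: Run BFS/DFS from vertex 1:
  Visited: {1, 2, 3, 5, 4, 6}
  Reached 6 of 6 vertices

Step 3: All 6 vertices reached from vertex 1, so the graph is connected.
Number of connected components: 1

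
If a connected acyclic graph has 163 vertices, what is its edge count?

A tree on n vertices always has exactly n - 1 edges.
For n = 163: edges = 163 - 1 = 162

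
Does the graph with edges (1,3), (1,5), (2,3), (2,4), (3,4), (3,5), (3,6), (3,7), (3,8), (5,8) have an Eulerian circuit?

Step 1: Find the degree of each vertex:
  deg(1) = 2
  deg(2) = 2
  deg(3) = 7
  deg(4) = 2
  deg(5) = 3
  deg(6) = 1
  deg(7) = 1
  deg(8) = 2

Step 2: Count vertices with odd degree:
  Odd-degree vertices: 3, 5, 6, 7 (4 total)

Step 3: Apply Euler's theorem:
  - Eulerian circuit exists iff graph is connected and all vertices have even degree
  - Eulerian path exists iff graph is connected and has 0 or 2 odd-degree vertices

Graph has 4 odd-degree vertices (need 0 or 2).
Neither Eulerian path nor Eulerian circuit exists.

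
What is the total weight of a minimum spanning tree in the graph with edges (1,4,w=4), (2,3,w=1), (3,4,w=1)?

Apply Kruskal's algorithm (sort edges by weight, add if no cycle):

Sorted edges by weight:
  (2,3) w=1
  (3,4) w=1
  (1,4) w=4

Add edge (2,3) w=1 -- no cycle. Running total: 1
Add edge (3,4) w=1 -- no cycle. Running total: 2
Add edge (1,4) w=4 -- no cycle. Running total: 6

MST edges: (2,3,w=1), (3,4,w=1), (1,4,w=4)
Total MST weight: 1 + 1 + 4 = 6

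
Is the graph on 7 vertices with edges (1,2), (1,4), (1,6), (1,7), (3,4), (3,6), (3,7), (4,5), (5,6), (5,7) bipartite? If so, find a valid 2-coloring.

Step 1: Attempt 2-coloring using BFS:
  Start at vertex 1, assign color 0
  Color vertex 2 with color 1 (neighbor of 1)
  Color vertex 4 with color 1 (neighbor of 1)
  Color vertex 6 with color 1 (neighbor of 1)
  Color vertex 7 with color 1 (neighbor of 1)
  Color vertex 3 with color 0 (neighbor of 4)
  Color vertex 5 with color 0 (neighbor of 4)

Step 2: 2-coloring succeeded. No conflicts found.
  Set A (color 0): {1, 3, 5}
  Set B (color 1): {2, 4, 6, 7}

The graph is bipartite with partition {1, 3, 5}, {2, 4, 6, 7}.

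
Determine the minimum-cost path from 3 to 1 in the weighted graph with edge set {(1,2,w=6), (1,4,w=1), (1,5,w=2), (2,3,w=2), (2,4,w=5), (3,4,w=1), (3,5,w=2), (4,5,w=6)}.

Step 1: Build adjacency list with weights:
  1: 2(w=6), 4(w=1), 5(w=2)
  2: 1(w=6), 3(w=2), 4(w=5)
  3: 2(w=2), 4(w=1), 5(w=2)
  4: 1(w=1), 2(w=5), 3(w=1), 5(w=6)
  5: 1(w=2), 3(w=2), 4(w=6)

Step 2: Apply Dijkstra's algorithm from vertex 3:
  Visit vertex 3 (distance=0)
    Update dist[2] = 2
    Update dist[4] = 1
    Update dist[5] = 2
  Visit vertex 4 (distance=1)
    Update dist[1] = 2
  Visit vertex 1 (distance=2)

Step 3: Shortest path: 3 -> 4 -> 1
Total weight: 1 + 1 = 2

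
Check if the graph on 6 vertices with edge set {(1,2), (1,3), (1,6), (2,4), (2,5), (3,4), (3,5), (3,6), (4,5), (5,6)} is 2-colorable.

Step 1: Attempt 2-coloring using BFS:
  Start at vertex 1, assign color 0
  Color vertex 2 with color 1 (neighbor of 1)
  Color vertex 3 with color 1 (neighbor of 1)
  Color vertex 6 with color 1 (neighbor of 1)
  Color vertex 4 with color 0 (neighbor of 2)
  Color vertex 5 with color 0 (neighbor of 2)

Step 2: Conflict found! Vertices 3 and 6 are adjacent but have the same color.
This means the graph contains an odd cycle.

The graph is NOT bipartite.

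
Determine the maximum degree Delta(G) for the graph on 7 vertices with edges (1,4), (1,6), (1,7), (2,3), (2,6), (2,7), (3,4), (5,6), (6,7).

Step 1: Count edges incident to each vertex:
  deg(1) = 3 (neighbors: 4, 6, 7)
  deg(2) = 3 (neighbors: 3, 6, 7)
  deg(3) = 2 (neighbors: 2, 4)
  deg(4) = 2 (neighbors: 1, 3)
  deg(5) = 1 (neighbors: 6)
  deg(6) = 4 (neighbors: 1, 2, 5, 7)
  deg(7) = 3 (neighbors: 1, 2, 6)

Step 2: Find maximum:
  max(3, 3, 2, 2, 1, 4, 3) = 4 (vertex 6)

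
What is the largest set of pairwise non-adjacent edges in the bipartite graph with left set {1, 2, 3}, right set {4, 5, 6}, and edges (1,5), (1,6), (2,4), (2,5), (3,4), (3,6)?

Step 1: List the neighbors of each left vertex:
  1: 5, 6
  2: 4, 5
  3: 4, 6

Step 2: Greedily match left vertices, then look for augmenting paths:
  Match 1 -- 5
  Match 2 -- 4
  Match 3 -- 6
  No augmenting path remains.

Step 3: Verify this is maximum:
  Matching size 3 = min(|L|, |R|) = min(3, 3), which is an upper bound, so this matching is maximum.

Maximum matching: {(1,5), (2,4), (3,6)}
Size: 3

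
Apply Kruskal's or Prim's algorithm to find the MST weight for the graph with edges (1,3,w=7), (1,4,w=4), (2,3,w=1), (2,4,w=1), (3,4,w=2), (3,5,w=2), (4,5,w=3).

Apply Kruskal's algorithm (sort edges by weight, add if no cycle):

Sorted edges by weight:
  (2,3) w=1
  (2,4) w=1
  (3,4) w=2
  (3,5) w=2
  (4,5) w=3
  (1,4) w=4
  (1,3) w=7

Add edge (2,3) w=1 -- no cycle. Running total: 1
Add edge (2,4) w=1 -- no cycle. Running total: 2
Skip edge (3,4) w=2 -- would create cycle
Add edge (3,5) w=2 -- no cycle. Running total: 4
Skip edge (4,5) w=3 -- would create cycle
Add edge (1,4) w=4 -- no cycle. Running total: 8

MST edges: (2,3,w=1), (2,4,w=1), (3,5,w=2), (1,4,w=4)
Total MST weight: 1 + 1 + 2 + 4 = 8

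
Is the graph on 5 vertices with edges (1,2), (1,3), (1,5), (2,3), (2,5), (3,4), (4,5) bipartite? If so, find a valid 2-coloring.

Step 1: Attempt 2-coloring using BFS:
  Start at vertex 1, assign color 0
  Color vertex 2 with color 1 (neighbor of 1)
  Color vertex 3 with color 1 (neighbor of 1)
  Color vertex 5 with color 1 (neighbor of 1)

Step 2: Conflict found! Vertices 2 and 3 are adjacent but have the same color.
This means the graph contains an odd cycle.

The graph is NOT bipartite.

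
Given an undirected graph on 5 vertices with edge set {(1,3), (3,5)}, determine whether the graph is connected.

Step 1: Build adjacency list from edges:
  1: 3
  2: (none)
  3: 1, 5
  4: (none)
  5: 3

Step 2: Run BFS/DFS from vertex 1:
  Visited: {1, 3, 5}
  Reached 3 of 5 vertices

Step 3: Only 3 of 5 vertices reached. Graph is disconnected.
Connected components: {1, 3, 5}, {2}, {4}
Answer: No, the graph is not connected (3 components).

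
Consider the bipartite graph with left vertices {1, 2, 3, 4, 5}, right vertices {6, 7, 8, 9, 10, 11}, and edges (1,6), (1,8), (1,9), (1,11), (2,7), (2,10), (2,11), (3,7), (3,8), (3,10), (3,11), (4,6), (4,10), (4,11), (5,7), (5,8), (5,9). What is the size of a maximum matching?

Step 1: List the neighbors of each left vertex:
  1: 6, 8, 9, 11
  2: 7, 10, 11
  3: 7, 8, 10, 11
  4: 6, 10, 11
  5: 7, 8, 9

Step 2: Greedily match left vertices, then look for augmenting paths:
  Match 1 -- 6
  Match 2 -- 7
  Match 3 -- 8
  Match 4 -- 10
  Match 5 -- 9
  No augmenting path remains.

Step 3: Verify this is maximum:
  Matching size 5 = min(|L|, |R|) = min(5, 6), which is an upper bound, so this matching is maximum.

Maximum matching: {(1,6), (2,7), (3,8), (4,10), (5,9)}
Size: 5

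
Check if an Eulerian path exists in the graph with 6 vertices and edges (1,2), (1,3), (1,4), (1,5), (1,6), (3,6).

Step 1: Find the degree of each vertex:
  deg(1) = 5
  deg(2) = 1
  deg(3) = 2
  deg(4) = 1
  deg(5) = 1
  deg(6) = 2

Step 2: Count vertices with odd degree:
  Odd-degree vertices: 1, 2, 4, 5 (4 total)

Step 3: Apply Euler's theorem:
  - Eulerian circuit exists iff graph is connected and all vertices have even degree
  - Eulerian path exists iff graph is connected and has 0 or 2 odd-degree vertices

Graph has 4 odd-degree vertices (need 0 or 2).
Neither Eulerian path nor Eulerian circuit exists.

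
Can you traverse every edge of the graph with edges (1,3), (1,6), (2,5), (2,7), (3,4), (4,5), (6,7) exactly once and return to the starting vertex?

Step 1: Find the degree of each vertex:
  deg(1) = 2
  deg(2) = 2
  deg(3) = 2
  deg(4) = 2
  deg(5) = 2
  deg(6) = 2
  deg(7) = 2

Step 2: Count vertices with odd degree:
  All vertices have even degree (0 odd-degree vertices)

Step 3: Apply Euler's theorem:
  - Eulerian circuit exists iff graph is connected and all vertices have even degree
  - Eulerian path exists iff graph is connected and has 0 or 2 odd-degree vertices

Graph is connected with 0 odd-degree vertices.
Both Eulerian circuit and Eulerian path exist.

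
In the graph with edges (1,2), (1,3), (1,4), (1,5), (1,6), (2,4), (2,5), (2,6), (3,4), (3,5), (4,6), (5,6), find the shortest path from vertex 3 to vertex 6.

Step 1: Build adjacency list:
  1: 2, 3, 4, 5, 6
  2: 1, 4, 5, 6
  3: 1, 4, 5
  4: 1, 2, 3, 6
  5: 1, 2, 3, 6
  6: 1, 2, 4, 5

Step 2: BFS from vertex 3 to find shortest path to 6:
  vertex 1 reached at distance 1
  vertex 4 reached at distance 1
  vertex 5 reached at distance 1
  vertex 2 reached at distance 2
  vertex 6 reached at distance 2

Step 3: Shortest path: 3 -> 5 -> 6
Path length: 2 edges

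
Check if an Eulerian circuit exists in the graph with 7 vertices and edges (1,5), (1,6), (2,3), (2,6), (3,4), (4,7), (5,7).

Step 1: Find the degree of each vertex:
  deg(1) = 2
  deg(2) = 2
  deg(3) = 2
  deg(4) = 2
  deg(5) = 2
  deg(6) = 2
  deg(7) = 2

Step 2: Count vertices with odd degree:
  All vertices have even degree (0 odd-degree vertices)

Step 3: Apply Euler's theorem:
  - Eulerian circuit exists iff graph is connected and all vertices have even degree
  - Eulerian path exists iff graph is connected and has 0 or 2 odd-degree vertices

Graph is connected with 0 odd-degree vertices.
Both Eulerian circuit and Eulerian path exist.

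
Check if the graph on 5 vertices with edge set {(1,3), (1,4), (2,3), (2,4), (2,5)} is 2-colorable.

Step 1: Attempt 2-coloring using BFS:
  Start at vertex 1, assign color 0
  Color vertex 3 with color 1 (neighbor of 1)
  Color vertex 4 with color 1 (neighbor of 1)
  Color vertex 2 with color 0 (neighbor of 3)
  Color vertex 5 with color 1 (neighbor of 2)

Step 2: 2-coloring succeeded. No conflicts found.
  Set A (color 0): {1, 2}
  Set B (color 1): {3, 4, 5}

The graph is bipartite with partition {1, 2}, {3, 4, 5}.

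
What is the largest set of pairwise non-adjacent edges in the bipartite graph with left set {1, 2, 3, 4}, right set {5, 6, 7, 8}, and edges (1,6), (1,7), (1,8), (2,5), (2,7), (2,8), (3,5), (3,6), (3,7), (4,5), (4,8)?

Step 1: List the neighbors of each left vertex:
  1: 6, 7, 8
  2: 5, 7, 8
  3: 5, 6, 7
  4: 5, 8

Step 2: Greedily match left vertices, then look for augmenting paths:
  Match 1 -- 6
  Match 2 -- 5
  Match 3 -- 7
  Match 4 -- 8
  No augmenting path remains.

Step 3: Verify this is maximum:
  Matching size 4 = min(|L|, |R|) = min(4, 4), which is an upper bound, so this matching is maximum.

Maximum matching: {(1,6), (2,5), (3,7), (4,8)}
Size: 4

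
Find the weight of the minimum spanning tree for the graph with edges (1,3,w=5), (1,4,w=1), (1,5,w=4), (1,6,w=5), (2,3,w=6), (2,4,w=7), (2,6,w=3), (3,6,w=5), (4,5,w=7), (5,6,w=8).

Apply Kruskal's algorithm (sort edges by weight, add if no cycle):

Sorted edges by weight:
  (1,4) w=1
  (2,6) w=3
  (1,5) w=4
  (1,3) w=5
  (1,6) w=5
  (3,6) w=5
  (2,3) w=6
  (2,4) w=7
  (4,5) w=7
  (5,6) w=8

Add edge (1,4) w=1 -- no cycle. Running total: 1
Add edge (2,6) w=3 -- no cycle. Running total: 4
Add edge (1,5) w=4 -- no cycle. Running total: 8
Add edge (1,3) w=5 -- no cycle. Running total: 13
Add edge (1,6) w=5 -- no cycle. Running total: 18

MST edges: (1,4,w=1), (2,6,w=3), (1,5,w=4), (1,3,w=5), (1,6,w=5)
Total MST weight: 1 + 3 + 4 + 5 + 5 = 18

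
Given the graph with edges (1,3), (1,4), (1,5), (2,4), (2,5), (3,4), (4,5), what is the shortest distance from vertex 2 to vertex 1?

Step 1: Build adjacency list:
  1: 3, 4, 5
  2: 4, 5
  3: 1, 4
  4: 1, 2, 3, 5
  5: 1, 2, 4

Step 2: BFS from vertex 2 to find shortest path to 1:
  vertex 4 reached at distance 1
  vertex 5 reached at distance 1
  vertex 1 reached at distance 2

Step 3: Shortest path: 2 -> 4 -> 1
Path length: 2 edges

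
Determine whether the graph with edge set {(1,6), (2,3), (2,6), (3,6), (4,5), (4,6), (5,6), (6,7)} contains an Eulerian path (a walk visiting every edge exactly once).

Step 1: Find the degree of each vertex:
  deg(1) = 1
  deg(2) = 2
  deg(3) = 2
  deg(4) = 2
  deg(5) = 2
  deg(6) = 6
  deg(7) = 1

Step 2: Count vertices with odd degree:
  Odd-degree vertices: 1, 7 (2 total)

Step 3: Apply Euler's theorem:
  - Eulerian circuit exists iff graph is connected and all vertices have even degree
  - Eulerian path exists iff graph is connected and has 0 or 2 odd-degree vertices

Graph is connected with exactly 2 odd-degree vertices (1, 7).
Eulerian path exists (starting and ending at the odd-degree vertices), but no Eulerian circuit.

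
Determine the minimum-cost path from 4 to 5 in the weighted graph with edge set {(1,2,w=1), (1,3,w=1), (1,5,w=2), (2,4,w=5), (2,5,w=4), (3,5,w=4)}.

Step 1: Build adjacency list with weights:
  1: 2(w=1), 3(w=1), 5(w=2)
  2: 1(w=1), 4(w=5), 5(w=4)
  3: 1(w=1), 5(w=4)
  4: 2(w=5)
  5: 1(w=2), 2(w=4), 3(w=4)

Step 2: Apply Dijkstra's algorithm from vertex 4:
  Visit vertex 4 (distance=0)
    Update dist[2] = 5
  Visit vertex 2 (distance=5)
    Update dist[1] = 6
    Update dist[5] = 9
  Visit vertex 1 (distance=6)
    Update dist[3] = 7
    Update dist[5] = 8
  Visit vertex 3 (distance=7)
  Visit vertex 5 (distance=8)

Step 3: Shortest path: 4 -> 2 -> 1 -> 5
Total weight: 5 + 1 + 2 = 8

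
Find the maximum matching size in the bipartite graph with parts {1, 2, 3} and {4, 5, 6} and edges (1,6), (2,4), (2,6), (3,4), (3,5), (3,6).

Step 1: List the neighbors of each left vertex:
  1: 6
  2: 4, 6
  3: 4, 5, 6

Step 2: Greedily match left vertices, then look for augmenting paths:
  Match 1 -- 6
  Match 2 -- 4
  Match 3 -- 5
  No augmenting path remains.

Step 3: Verify this is maximum:
  Matching size 3 = min(|L|, |R|) = min(3, 3), which is an upper bound, so this matching is maximum.

Maximum matching: {(1,6), (2,4), (3,5)}
Size: 3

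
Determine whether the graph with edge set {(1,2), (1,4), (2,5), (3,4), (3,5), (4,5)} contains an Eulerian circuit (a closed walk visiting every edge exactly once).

Step 1: Find the degree of each vertex:
  deg(1) = 2
  deg(2) = 2
  deg(3) = 2
  deg(4) = 3
  deg(5) = 3

Step 2: Count vertices with odd degree:
  Odd-degree vertices: 4, 5 (2 total)

Step 3: Apply Euler's theorem:
  - Eulerian circuit exists iff graph is connected and all vertices have even degree
  - Eulerian path exists iff graph is connected and has 0 or 2 odd-degree vertices

Graph is connected with exactly 2 odd-degree vertices (4, 5).
Eulerian path exists (starting and ending at the odd-degree vertices), but no Eulerian circuit.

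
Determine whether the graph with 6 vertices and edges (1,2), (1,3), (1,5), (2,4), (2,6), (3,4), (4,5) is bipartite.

Step 1: Attempt 2-coloring using BFS:
  Start at vertex 1, assign color 0
  Color vertex 2 with color 1 (neighbor of 1)
  Color vertex 3 with color 1 (neighbor of 1)
  Color vertex 5 with color 1 (neighbor of 1)
  Color vertex 4 with color 0 (neighbor of 2)
  Color vertex 6 with color 0 (neighbor of 2)

Step 2: 2-coloring succeeded. No conflicts found.
  Set A (color 0): {1, 4, 6}
  Set B (color 1): {2, 3, 5}

The graph is bipartite with partition {1, 4, 6}, {2, 3, 5}.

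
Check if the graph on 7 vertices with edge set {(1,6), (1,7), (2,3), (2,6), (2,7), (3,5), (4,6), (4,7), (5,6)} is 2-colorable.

Step 1: Attempt 2-coloring using BFS:
  Start at vertex 1, assign color 0
  Color vertex 6 with color 1 (neighbor of 1)
  Color vertex 7 with color 1 (neighbor of 1)
  Color vertex 2 with color 0 (neighbor of 6)
  Color vertex 4 with color 0 (neighbor of 6)
  Color vertex 5 with color 0 (neighbor of 6)
  Color vertex 3 with color 1 (neighbor of 2)

Step 2: 2-coloring succeeded. No conflicts found.
  Set A (color 0): {1, 2, 4, 5}
  Set B (color 1): {3, 6, 7}

The graph is bipartite with partition {1, 2, 4, 5}, {3, 6, 7}.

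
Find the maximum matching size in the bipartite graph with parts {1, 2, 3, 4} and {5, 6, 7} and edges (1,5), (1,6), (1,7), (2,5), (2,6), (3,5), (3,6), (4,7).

Step 1: List the neighbors of each left vertex:
  1: 5, 6, 7
  2: 5, 6
  3: 5, 6
  4: 7

Step 2: Greedily match left vertices, then look for augmenting paths:
  Match 1 -- 5
  Match 2 -- 6
  Match 4 -- 7
  No augmenting path remains.

Step 3: Verify this is maximum:
  Matching size 3 = min(|L|, |R|) = min(4, 3), which is an upper bound, so this matching is maximum.

Maximum matching: {(1,5), (2,6), (4,7)}
Size: 3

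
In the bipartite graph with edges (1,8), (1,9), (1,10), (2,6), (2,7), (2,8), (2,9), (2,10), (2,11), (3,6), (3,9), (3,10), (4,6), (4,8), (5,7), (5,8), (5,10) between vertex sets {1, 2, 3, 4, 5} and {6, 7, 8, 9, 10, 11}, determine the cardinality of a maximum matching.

Step 1: List the neighbors of each left vertex:
  1: 8, 9, 10
  2: 6, 7, 8, 9, 10, 11
  3: 6, 9, 10
  4: 6, 8
  5: 7, 8, 10

Step 2: Greedily match left vertices, then look for augmenting paths:
  Match 1 -- 8
  Match 2 -- 10
  Match 3 -- 9
  Match 4 -- 6
  Match 5 -- 7
  No augmenting path remains.

Step 3: Verify this is maximum:
  Matching size 5 = min(|L|, |R|) = min(5, 6), which is an upper bound, so this matching is maximum.

Maximum matching: {(1,8), (2,10), (3,9), (4,6), (5,7)}
Size: 5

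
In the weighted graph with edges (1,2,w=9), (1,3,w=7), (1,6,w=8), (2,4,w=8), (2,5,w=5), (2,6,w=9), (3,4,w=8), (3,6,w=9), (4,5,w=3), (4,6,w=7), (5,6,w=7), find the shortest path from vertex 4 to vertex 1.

Step 1: Build adjacency list with weights:
  1: 2(w=9), 3(w=7), 6(w=8)
  2: 1(w=9), 4(w=8), 5(w=5), 6(w=9)
  3: 1(w=7), 4(w=8), 6(w=9)
  4: 2(w=8), 3(w=8), 5(w=3), 6(w=7)
  5: 2(w=5), 4(w=3), 6(w=7)
  6: 1(w=8), 2(w=9), 3(w=9), 4(w=7), 5(w=7)

Step 2: Apply Dijkstra's algorithm from vertex 4:
  Visit vertex 4 (distance=0)
    Update dist[2] = 8
    Update dist[3] = 8
    Update dist[5] = 3
    Update dist[6] = 7
  Visit vertex 5 (distance=3)
  Visit vertex 6 (distance=7)
    Update dist[1] = 15
  Visit vertex 2 (distance=8)
  Visit vertex 3 (distance=8)
  Visit vertex 1 (distance=15)

Step 3: Shortest path: 4 -> 3 -> 1
Total weight: 8 + 7 = 15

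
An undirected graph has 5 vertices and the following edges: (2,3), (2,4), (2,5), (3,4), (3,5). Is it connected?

Step 1: Build adjacency list from edges:
  1: (none)
  2: 3, 4, 5
  3: 2, 4, 5
  4: 2, 3
  5: 2, 3

Step 2: Run BFS/DFS from vertex 1:
  Visited: {1}
  Reached 1 of 5 vertices

Step 3: Only 1 of 5 vertices reached. Graph is disconnected.
Connected components: {1}, {2, 3, 4, 5}
Answer: No, the graph is not connected (2 components).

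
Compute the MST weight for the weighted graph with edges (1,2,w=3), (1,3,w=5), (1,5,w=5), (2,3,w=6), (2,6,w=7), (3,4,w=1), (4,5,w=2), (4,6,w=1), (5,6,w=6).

Apply Kruskal's algorithm (sort edges by weight, add if no cycle):

Sorted edges by weight:
  (3,4) w=1
  (4,6) w=1
  (4,5) w=2
  (1,2) w=3
  (1,3) w=5
  (1,5) w=5
  (2,3) w=6
  (5,6) w=6
  (2,6) w=7

Add edge (3,4) w=1 -- no cycle. Running total: 1
Add edge (4,6) w=1 -- no cycle. Running total: 2
Add edge (4,5) w=2 -- no cycle. Running total: 4
Add edge (1,2) w=3 -- no cycle. Running total: 7
Add edge (1,3) w=5 -- no cycle. Running total: 12

MST edges: (3,4,w=1), (4,6,w=1), (4,5,w=2), (1,2,w=3), (1,3,w=5)
Total MST weight: 1 + 1 + 2 + 3 + 5 = 12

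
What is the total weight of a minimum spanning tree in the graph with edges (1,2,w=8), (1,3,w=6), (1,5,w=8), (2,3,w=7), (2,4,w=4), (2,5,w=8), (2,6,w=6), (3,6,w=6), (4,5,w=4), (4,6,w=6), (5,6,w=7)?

Apply Kruskal's algorithm (sort edges by weight, add if no cycle):

Sorted edges by weight:
  (2,4) w=4
  (4,5) w=4
  (1,3) w=6
  (2,6) w=6
  (3,6) w=6
  (4,6) w=6
  (2,3) w=7
  (5,6) w=7
  (1,2) w=8
  (1,5) w=8
  (2,5) w=8

Add edge (2,4) w=4 -- no cycle. Running total: 4
Add edge (4,5) w=4 -- no cycle. Running total: 8
Add edge (1,3) w=6 -- no cycle. Running total: 14
Add edge (2,6) w=6 -- no cycle. Running total: 20
Add edge (3,6) w=6 -- no cycle. Running total: 26

MST edges: (2,4,w=4), (4,5,w=4), (1,3,w=6), (2,6,w=6), (3,6,w=6)
Total MST weight: 4 + 4 + 6 + 6 + 6 = 26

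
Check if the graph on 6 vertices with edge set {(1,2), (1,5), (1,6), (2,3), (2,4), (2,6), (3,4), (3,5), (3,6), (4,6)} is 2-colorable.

Step 1: Attempt 2-coloring using BFS:
  Start at vertex 1, assign color 0
  Color vertex 2 with color 1 (neighbor of 1)
  Color vertex 5 with color 1 (neighbor of 1)
  Color vertex 6 with color 1 (neighbor of 1)
  Color vertex 3 with color 0 (neighbor of 2)
  Color vertex 4 with color 0 (neighbor of 2)

Step 2: Conflict found! Vertices 2 and 6 are adjacent but have the same color.
This means the graph contains an odd cycle.

The graph is NOT bipartite.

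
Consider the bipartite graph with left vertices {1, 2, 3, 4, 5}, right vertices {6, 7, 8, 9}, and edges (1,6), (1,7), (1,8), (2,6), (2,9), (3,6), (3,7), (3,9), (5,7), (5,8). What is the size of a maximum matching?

Step 1: List the neighbors of each left vertex:
  1: 6, 7, 8
  2: 6, 9
  3: 6, 7, 9
  4: (none)
  5: 7, 8

Step 2: Greedily match left vertices, then look for augmenting paths:
  Match 1 -- 6
  Match 2 -- 9
  Match 3 -- 7
  Match 5 -- 8
  No augmenting path remains.

Step 3: Verify this is maximum:
  Matching size 4 = min(|L|, |R|) = min(5, 4), which is an upper bound, so this matching is maximum.

Maximum matching: {(1,6), (2,9), (3,7), (5,8)}
Size: 4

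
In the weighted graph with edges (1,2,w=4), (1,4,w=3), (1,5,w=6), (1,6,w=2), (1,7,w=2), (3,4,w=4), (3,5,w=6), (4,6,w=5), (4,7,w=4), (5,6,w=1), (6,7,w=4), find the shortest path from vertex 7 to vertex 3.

Step 1: Build adjacency list with weights:
  1: 2(w=4), 4(w=3), 5(w=6), 6(w=2), 7(w=2)
  2: 1(w=4)
  3: 4(w=4), 5(w=6)
  4: 1(w=3), 3(w=4), 6(w=5), 7(w=4)
  5: 1(w=6), 3(w=6), 6(w=1)
  6: 1(w=2), 4(w=5), 5(w=1), 7(w=4)
  7: 1(w=2), 4(w=4), 6(w=4)

Step 2: Apply Dijkstra's algorithm from vertex 7:
  Visit vertex 7 (distance=0)
    Update dist[1] = 2
    Update dist[4] = 4
    Update dist[6] = 4
  Visit vertex 1 (distance=2)
    Update dist[2] = 6
    Update dist[5] = 8
  Visit vertex 4 (distance=4)
    Update dist[3] = 8
  Visit vertex 6 (distance=4)
    Update dist[5] = 5
  Visit vertex 5 (distance=5)
  Visit vertex 2 (distance=6)
  Visit vertex 3 (distance=8)

Step 3: Shortest path: 7 -> 4 -> 3
Total weight: 4 + 4 = 8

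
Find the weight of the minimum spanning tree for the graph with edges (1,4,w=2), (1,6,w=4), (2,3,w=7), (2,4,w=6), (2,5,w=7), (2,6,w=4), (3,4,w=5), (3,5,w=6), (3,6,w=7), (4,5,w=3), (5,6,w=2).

Apply Kruskal's algorithm (sort edges by weight, add if no cycle):

Sorted edges by weight:
  (1,4) w=2
  (5,6) w=2
  (4,5) w=3
  (1,6) w=4
  (2,6) w=4
  (3,4) w=5
  (2,4) w=6
  (3,5) w=6
  (2,5) w=7
  (2,3) w=7
  (3,6) w=7

Add edge (1,4) w=2 -- no cycle. Running total: 2
Add edge (5,6) w=2 -- no cycle. Running total: 4
Add edge (4,5) w=3 -- no cycle. Running total: 7
Skip edge (1,6) w=4 -- would create cycle
Add edge (2,6) w=4 -- no cycle. Running total: 11
Add edge (3,4) w=5 -- no cycle. Running total: 16

MST edges: (1,4,w=2), (5,6,w=2), (4,5,w=3), (2,6,w=4), (3,4,w=5)
Total MST weight: 2 + 2 + 3 + 4 + 5 = 16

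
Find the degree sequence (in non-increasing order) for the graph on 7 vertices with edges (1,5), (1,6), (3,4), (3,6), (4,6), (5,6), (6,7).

Step 1: Count edges incident to each vertex:
  deg(1) = 2 (neighbors: 5, 6)
  deg(2) = 0 (neighbors: none)
  deg(3) = 2 (neighbors: 4, 6)
  deg(4) = 2 (neighbors: 3, 6)
  deg(5) = 2 (neighbors: 1, 6)
  deg(6) = 5 (neighbors: 1, 3, 4, 5, 7)
  deg(7) = 1 (neighbors: 6)

Step 2: Sort degrees in non-increasing order:
  Degrees: [2, 0, 2, 2, 2, 5, 1] -> sorted: [5, 2, 2, 2, 2, 1, 0]

Degree sequence: [5, 2, 2, 2, 2, 1, 0]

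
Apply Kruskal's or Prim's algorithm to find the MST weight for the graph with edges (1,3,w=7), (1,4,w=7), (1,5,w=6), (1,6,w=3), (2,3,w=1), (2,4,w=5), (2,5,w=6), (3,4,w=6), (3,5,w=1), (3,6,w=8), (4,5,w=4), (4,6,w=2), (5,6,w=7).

Apply Kruskal's algorithm (sort edges by weight, add if no cycle):

Sorted edges by weight:
  (2,3) w=1
  (3,5) w=1
  (4,6) w=2
  (1,6) w=3
  (4,5) w=4
  (2,4) w=5
  (1,5) w=6
  (2,5) w=6
  (3,4) w=6
  (1,4) w=7
  (1,3) w=7
  (5,6) w=7
  (3,6) w=8

Add edge (2,3) w=1 -- no cycle. Running total: 1
Add edge (3,5) w=1 -- no cycle. Running total: 2
Add edge (4,6) w=2 -- no cycle. Running total: 4
Add edge (1,6) w=3 -- no cycle. Running total: 7
Add edge (4,5) w=4 -- no cycle. Running total: 11

MST edges: (2,3,w=1), (3,5,w=1), (4,6,w=2), (1,6,w=3), (4,5,w=4)
Total MST weight: 1 + 1 + 2 + 3 + 4 = 11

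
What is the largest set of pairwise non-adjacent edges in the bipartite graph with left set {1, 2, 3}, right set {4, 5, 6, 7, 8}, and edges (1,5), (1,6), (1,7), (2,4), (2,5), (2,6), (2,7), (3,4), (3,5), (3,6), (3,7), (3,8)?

Step 1: List the neighbors of each left vertex:
  1: 5, 6, 7
  2: 4, 5, 6, 7
  3: 4, 5, 6, 7, 8

Step 2: Greedily match left vertices, then look for augmenting paths:
  Match 1 -- 5
  Match 2 -- 4
  Match 3 -- 6
  No augmenting path remains.

Step 3: Verify this is maximum:
  Matching size 3 = min(|L|, |R|) = min(3, 5), which is an upper bound, so this matching is maximum.

Maximum matching: {(1,5), (2,4), (3,6)}
Size: 3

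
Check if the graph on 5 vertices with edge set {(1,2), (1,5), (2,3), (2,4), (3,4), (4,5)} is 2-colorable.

Step 1: Attempt 2-coloring using BFS:
  Start at vertex 1, assign color 0
  Color vertex 2 with color 1 (neighbor of 1)
  Color vertex 5 with color 1 (neighbor of 1)
  Color vertex 3 with color 0 (neighbor of 2)
  Color vertex 4 with color 0 (neighbor of 2)

Step 2: Conflict found! Vertices 3 and 4 are adjacent but have the same color.
This means the graph contains an odd cycle.

The graph is NOT bipartite.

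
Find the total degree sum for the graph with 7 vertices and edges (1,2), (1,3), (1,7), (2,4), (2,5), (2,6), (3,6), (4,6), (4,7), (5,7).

Step 1: Count edges incident to each vertex:
  deg(1) = 3 (neighbors: 2, 3, 7)
  deg(2) = 4 (neighbors: 1, 4, 5, 6)
  deg(3) = 2 (neighbors: 1, 6)
  deg(4) = 3 (neighbors: 2, 6, 7)
  deg(5) = 2 (neighbors: 2, 7)
  deg(6) = 3 (neighbors: 2, 3, 4)
  deg(7) = 3 (neighbors: 1, 4, 5)

Step 2: Sum all degrees:
  3 + 4 + 2 + 3 + 2 + 3 + 3 = 20

Verification: sum of degrees = 2 * |E| = 2 * 10 = 20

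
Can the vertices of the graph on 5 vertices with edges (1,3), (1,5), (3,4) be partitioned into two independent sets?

Step 1: Attempt 2-coloring using BFS:
  Start at vertex 1, assign color 0
  Color vertex 3 with color 1 (neighbor of 1)
  Color vertex 5 with color 1 (neighbor of 1)
  Color vertex 4 with color 0 (neighbor of 3)
  Start new component at vertex 2, assign color 0

Step 2: 2-coloring succeeded. No conflicts found.
  Set A (color 0): {1, 2, 4}
  Set B (color 1): {3, 5}

The graph is bipartite with partition {1, 2, 4}, {3, 5}.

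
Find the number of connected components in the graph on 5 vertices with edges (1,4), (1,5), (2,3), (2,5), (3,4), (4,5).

Step 1: Build adjacency list from edges:
  1: 4, 5
  2: 3, 5
  3: 2, 4
  4: 1, 3, 5
  5: 1, 2, 4

Step 2: Run BFS/DFS from vertex 1:
  Visited: {1, 4, 5, 3, 2}
  Reached 5 of 5 vertices

Step 3: All 5 vertices reached from vertex 1, so the graph is connected.
Number of connected components: 1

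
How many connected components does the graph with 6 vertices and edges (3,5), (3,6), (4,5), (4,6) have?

Step 1: Build adjacency list from edges:
  1: (none)
  2: (none)
  3: 5, 6
  4: 5, 6
  5: 3, 4
  6: 3, 4

Step 2: Run BFS/DFS from vertex 1:
  Visited: {1}
  Reached 1 of 6 vertices

Step 3: Only 1 of 6 vertices reached. Graph is disconnected.
Connected components: {1}, {2}, {3, 4, 5, 6}
Number of connected components: 3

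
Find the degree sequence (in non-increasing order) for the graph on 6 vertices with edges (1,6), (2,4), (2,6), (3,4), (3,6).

Step 1: Count edges incident to each vertex:
  deg(1) = 1 (neighbors: 6)
  deg(2) = 2 (neighbors: 4, 6)
  deg(3) = 2 (neighbors: 4, 6)
  deg(4) = 2 (neighbors: 2, 3)
  deg(5) = 0 (neighbors: none)
  deg(6) = 3 (neighbors: 1, 2, 3)

Step 2: Sort degrees in non-increasing order:
  Degrees: [1, 2, 2, 2, 0, 3] -> sorted: [3, 2, 2, 2, 1, 0]

Degree sequence: [3, 2, 2, 2, 1, 0]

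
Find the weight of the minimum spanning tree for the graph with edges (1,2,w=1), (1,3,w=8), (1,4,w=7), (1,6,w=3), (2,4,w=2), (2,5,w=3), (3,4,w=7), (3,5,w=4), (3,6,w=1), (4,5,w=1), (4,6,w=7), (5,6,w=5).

Apply Kruskal's algorithm (sort edges by weight, add if no cycle):

Sorted edges by weight:
  (1,2) w=1
  (3,6) w=1
  (4,5) w=1
  (2,4) w=2
  (1,6) w=3
  (2,5) w=3
  (3,5) w=4
  (5,6) w=5
  (1,4) w=7
  (3,4) w=7
  (4,6) w=7
  (1,3) w=8

Add edge (1,2) w=1 -- no cycle. Running total: 1
Add edge (3,6) w=1 -- no cycle. Running total: 2
Add edge (4,5) w=1 -- no cycle. Running total: 3
Add edge (2,4) w=2 -- no cycle. Running total: 5
Add edge (1,6) w=3 -- no cycle. Running total: 8

MST edges: (1,2,w=1), (3,6,w=1), (4,5,w=1), (2,4,w=2), (1,6,w=3)
Total MST weight: 1 + 1 + 1 + 2 + 3 = 8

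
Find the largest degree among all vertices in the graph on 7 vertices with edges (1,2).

Step 1: Count edges incident to each vertex:
  deg(1) = 1 (neighbors: 2)
  deg(2) = 1 (neighbors: 1)
  deg(3) = 0 (neighbors: none)
  deg(4) = 0 (neighbors: none)
  deg(5) = 0 (neighbors: none)
  deg(6) = 0 (neighbors: none)
  deg(7) = 0 (neighbors: none)

Step 2: Find maximum:
  max(1, 1, 0, 0, 0, 0, 0) = 1 (vertex 1)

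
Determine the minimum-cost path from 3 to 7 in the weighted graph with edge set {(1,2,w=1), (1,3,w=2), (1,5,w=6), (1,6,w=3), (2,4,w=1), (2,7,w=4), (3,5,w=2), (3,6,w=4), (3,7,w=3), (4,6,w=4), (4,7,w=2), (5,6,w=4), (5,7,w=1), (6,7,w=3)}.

Step 1: Build adjacency list with weights:
  1: 2(w=1), 3(w=2), 5(w=6), 6(w=3)
  2: 1(w=1), 4(w=1), 7(w=4)
  3: 1(w=2), 5(w=2), 6(w=4), 7(w=3)
  4: 2(w=1), 6(w=4), 7(w=2)
  5: 1(w=6), 3(w=2), 6(w=4), 7(w=1)
  6: 1(w=3), 3(w=4), 4(w=4), 5(w=4), 7(w=3)
  7: 2(w=4), 3(w=3), 4(w=2), 5(w=1), 6(w=3)

Step 2: Apply Dijkstra's algorithm from vertex 3:
  Visit vertex 3 (distance=0)
    Update dist[1] = 2
    Update dist[5] = 2
    Update dist[6] = 4
    Update dist[7] = 3
  Visit vertex 1 (distance=2)
    Update dist[2] = 3
  Visit vertex 5 (distance=2)
  Visit vertex 2 (distance=3)
    Update dist[4] = 4
  Visit vertex 7 (distance=3)

Step 3: Shortest path: 3 -> 7
Total weight: 3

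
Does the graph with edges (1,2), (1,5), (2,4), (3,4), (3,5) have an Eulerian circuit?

Step 1: Find the degree of each vertex:
  deg(1) = 2
  deg(2) = 2
  deg(3) = 2
  deg(4) = 2
  deg(5) = 2

Step 2: Count vertices with odd degree:
  All vertices have even degree (0 odd-degree vertices)

Step 3: Apply Euler's theorem:
  - Eulerian circuit exists iff graph is connected and all vertices have even degree
  - Eulerian path exists iff graph is connected and has 0 or 2 odd-degree vertices

Graph is connected with 0 odd-degree vertices.
Both Eulerian circuit and Eulerian path exist.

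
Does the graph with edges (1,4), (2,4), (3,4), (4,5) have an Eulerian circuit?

Step 1: Find the degree of each vertex:
  deg(1) = 1
  deg(2) = 1
  deg(3) = 1
  deg(4) = 4
  deg(5) = 1

Step 2: Count vertices with odd degree:
  Odd-degree vertices: 1, 2, 3, 5 (4 total)

Step 3: Apply Euler's theorem:
  - Eulerian circuit exists iff graph is connected and all vertices have even degree
  - Eulerian path exists iff graph is connected and has 0 or 2 odd-degree vertices

Graph has 4 odd-degree vertices (need 0 or 2).
Neither Eulerian path nor Eulerian circuit exists.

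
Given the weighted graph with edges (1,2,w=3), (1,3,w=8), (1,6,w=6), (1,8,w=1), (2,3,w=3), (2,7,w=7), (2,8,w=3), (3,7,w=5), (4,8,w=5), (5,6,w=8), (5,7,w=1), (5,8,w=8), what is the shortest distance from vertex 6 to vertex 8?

Step 1: Build adjacency list with weights:
  1: 2(w=3), 3(w=8), 6(w=6), 8(w=1)
  2: 1(w=3), 3(w=3), 7(w=7), 8(w=3)
  3: 1(w=8), 2(w=3), 7(w=5)
  4: 8(w=5)
  5: 6(w=8), 7(w=1), 8(w=8)
  6: 1(w=6), 5(w=8)
  7: 2(w=7), 3(w=5), 5(w=1)
  8: 1(w=1), 2(w=3), 4(w=5), 5(w=8)

Step 2: Apply Dijkstra's algorithm from vertex 6:
  Visit vertex 6 (distance=0)
    Update dist[1] = 6
    Update dist[5] = 8
  Visit vertex 1 (distance=6)
    Update dist[2] = 9
    Update dist[3] = 14
    Update dist[8] = 7
  Visit vertex 8 (distance=7)
    Update dist[4] = 12

Step 3: Shortest path: 6 -> 1 -> 8
Total weight: 6 + 1 = 7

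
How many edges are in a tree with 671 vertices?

A tree on n vertices always has exactly n - 1 edges.
For n = 671: edges = 671 - 1 = 670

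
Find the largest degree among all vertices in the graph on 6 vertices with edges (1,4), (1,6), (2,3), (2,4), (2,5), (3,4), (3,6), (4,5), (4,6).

Step 1: Count edges incident to each vertex:
  deg(1) = 2 (neighbors: 4, 6)
  deg(2) = 3 (neighbors: 3, 4, 5)
  deg(3) = 3 (neighbors: 2, 4, 6)
  deg(4) = 5 (neighbors: 1, 2, 3, 5, 6)
  deg(5) = 2 (neighbors: 2, 4)
  deg(6) = 3 (neighbors: 1, 3, 4)

Step 2: Find maximum:
  max(2, 3, 3, 5, 2, 3) = 5 (vertex 4)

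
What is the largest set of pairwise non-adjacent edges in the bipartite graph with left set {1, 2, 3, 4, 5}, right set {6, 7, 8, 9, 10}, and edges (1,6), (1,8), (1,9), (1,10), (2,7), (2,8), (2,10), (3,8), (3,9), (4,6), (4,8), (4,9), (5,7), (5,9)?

Step 1: List the neighbors of each left vertex:
  1: 6, 8, 9, 10
  2: 7, 8, 10
  3: 8, 9
  4: 6, 8, 9
  5: 7, 9

Step 2: Greedily match left vertices, then look for augmenting paths:
  Match 1 -- 6
  Match 2 -- 10
  Match 3 -- 8
  Match 4 -- 9
  Match 5 -- 7
  No augmenting path remains.

Step 3: Verify this is maximum:
  Matching size 5 = min(|L|, |R|) = min(5, 5), which is an upper bound, so this matching is maximum.

Maximum matching: {(1,6), (2,10), (3,8), (4,9), (5,7)}
Size: 5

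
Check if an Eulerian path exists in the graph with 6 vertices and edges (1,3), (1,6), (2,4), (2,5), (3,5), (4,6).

Step 1: Find the degree of each vertex:
  deg(1) = 2
  deg(2) = 2
  deg(3) = 2
  deg(4) = 2
  deg(5) = 2
  deg(6) = 2

Step 2: Count vertices with odd degree:
  All vertices have even degree (0 odd-degree vertices)

Step 3: Apply Euler's theorem:
  - Eulerian circuit exists iff graph is connected and all vertices have even degree
  - Eulerian path exists iff graph is connected and has 0 or 2 odd-degree vertices

Graph is connected with 0 odd-degree vertices.
Both Eulerian circuit and Eulerian path exist.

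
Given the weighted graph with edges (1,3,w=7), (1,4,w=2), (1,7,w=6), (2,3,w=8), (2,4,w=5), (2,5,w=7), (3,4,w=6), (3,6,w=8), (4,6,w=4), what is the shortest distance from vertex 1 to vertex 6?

Step 1: Build adjacency list with weights:
  1: 3(w=7), 4(w=2), 7(w=6)
  2: 3(w=8), 4(w=5), 5(w=7)
  3: 1(w=7), 2(w=8), 4(w=6), 6(w=8)
  4: 1(w=2), 2(w=5), 3(w=6), 6(w=4)
  5: 2(w=7)
  6: 3(w=8), 4(w=4)
  7: 1(w=6)

Step 2: Apply Dijkstra's algorithm from vertex 1:
  Visit vertex 1 (distance=0)
    Update dist[3] = 7
    Update dist[4] = 2
    Update dist[7] = 6
  Visit vertex 4 (distance=2)
    Update dist[2] = 7
    Update dist[6] = 6
  Visit vertex 6 (distance=6)

Step 3: Shortest path: 1 -> 4 -> 6
Total weight: 2 + 4 = 6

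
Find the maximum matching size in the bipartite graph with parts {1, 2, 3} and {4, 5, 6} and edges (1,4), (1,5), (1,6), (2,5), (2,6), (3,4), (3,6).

Step 1: List the neighbors of each left vertex:
  1: 4, 5, 6
  2: 5, 6
  3: 4, 6

Step 2: Greedily match left vertices, then look for augmenting paths:
  Match 1 -- 4
  Match 2 -- 5
  Match 3 -- 6
  No augmenting path remains.

Step 3: Verify this is maximum:
  Matching size 3 = min(|L|, |R|) = min(3, 3), which is an upper bound, so this matching is maximum.

Maximum matching: {(1,4), (2,5), (3,6)}
Size: 3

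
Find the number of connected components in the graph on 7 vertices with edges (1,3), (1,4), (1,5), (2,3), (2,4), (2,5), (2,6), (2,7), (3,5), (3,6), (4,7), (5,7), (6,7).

Step 1: Build adjacency list from edges:
  1: 3, 4, 5
  2: 3, 4, 5, 6, 7
  3: 1, 2, 5, 6
  4: 1, 2, 7
  5: 1, 2, 3, 7
  6: 2, 3, 7
  7: 2, 4, 5, 6

Step 2: Run BFS/DFS from vertex 1:
  Visited: {1, 3, 4, 5, 2, 6, 7}
  Reached 7 of 7 vertices

Step 3: All 7 vertices reached from vertex 1, so the graph is connected.
Number of connected components: 1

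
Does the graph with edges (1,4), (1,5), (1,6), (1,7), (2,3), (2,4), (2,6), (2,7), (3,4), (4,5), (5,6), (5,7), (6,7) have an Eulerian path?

Step 1: Find the degree of each vertex:
  deg(1) = 4
  deg(2) = 4
  deg(3) = 2
  deg(4) = 4
  deg(5) = 4
  deg(6) = 4
  deg(7) = 4

Step 2: Count vertices with odd degree:
  All vertices have even degree (0 odd-degree vertices)

Step 3: Apply Euler's theorem:
  - Eulerian circuit exists iff graph is connected and all vertices have even degree
  - Eulerian path exists iff graph is connected and has 0 or 2 odd-degree vertices

Graph is connected with 0 odd-degree vertices.
Both Eulerian circuit and Eulerian path exist.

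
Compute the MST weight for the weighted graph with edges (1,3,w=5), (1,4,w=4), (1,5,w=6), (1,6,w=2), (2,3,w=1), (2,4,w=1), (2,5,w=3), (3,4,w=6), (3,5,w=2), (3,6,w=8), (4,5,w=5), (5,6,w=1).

Apply Kruskal's algorithm (sort edges by weight, add if no cycle):

Sorted edges by weight:
  (2,3) w=1
  (2,4) w=1
  (5,6) w=1
  (1,6) w=2
  (3,5) w=2
  (2,5) w=3
  (1,4) w=4
  (1,3) w=5
  (4,5) w=5
  (1,5) w=6
  (3,4) w=6
  (3,6) w=8

Add edge (2,3) w=1 -- no cycle. Running total: 1
Add edge (2,4) w=1 -- no cycle. Running total: 2
Add edge (5,6) w=1 -- no cycle. Running total: 3
Add edge (1,6) w=2 -- no cycle. Running total: 5
Add edge (3,5) w=2 -- no cycle. Running total: 7

MST edges: (2,3,w=1), (2,4,w=1), (5,6,w=1), (1,6,w=2), (3,5,w=2)
Total MST weight: 1 + 1 + 1 + 2 + 2 = 7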